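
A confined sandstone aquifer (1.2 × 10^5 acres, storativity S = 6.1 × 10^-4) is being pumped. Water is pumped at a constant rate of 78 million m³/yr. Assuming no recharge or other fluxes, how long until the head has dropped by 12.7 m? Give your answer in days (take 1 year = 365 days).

A = 1.2 × 10^5 acres = 4.856 × 10^8 m²
ΔV = S × A × Δh = 6.1 × 10^-4 × 4.856 × 10^8 × 12.7 = 3.762 × 10^6 m³
Q = 78 million m³/yr = 2.137 × 10^5 m³/d
t = ΔV / Q = 3.762 × 10^6 m³ / 2.137 × 10^5 m³/d = 17.6 d

t ≈ 17.6 days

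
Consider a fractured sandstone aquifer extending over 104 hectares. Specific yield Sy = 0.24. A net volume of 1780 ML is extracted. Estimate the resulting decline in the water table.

A = 104 hectares = 1.04 × 10^6 m²
ΔV = 1780 ML = 1.78 × 10^6 m³
Δh = ΔV / (Sy × A) = 1.78 × 10^6 m³ / (0.24 × 1.04 × 10^6 m²) = 7.131 m

Δh ≈ 7.13 m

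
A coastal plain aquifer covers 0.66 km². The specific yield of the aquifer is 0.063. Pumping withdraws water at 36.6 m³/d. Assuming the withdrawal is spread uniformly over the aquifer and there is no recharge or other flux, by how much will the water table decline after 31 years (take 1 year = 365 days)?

Δh ≈ 9.96 m

A = 0.66 km² = 6.6 × 10^5 m²
t = 31 years = 11320 d
ΔV = Q × t = 36.6 m³/d × 11320 d = 4.141 × 10^5 m³
Δh = ΔV / (Sy × A) = 4.141 × 10^5 / (0.063 × 6.6 × 10^5) = 9.96 m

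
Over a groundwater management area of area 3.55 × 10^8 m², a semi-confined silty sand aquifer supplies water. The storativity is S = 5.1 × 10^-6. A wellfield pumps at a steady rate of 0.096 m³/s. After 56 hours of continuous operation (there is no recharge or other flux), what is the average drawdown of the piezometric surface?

Δh ≈ 10.7 m

Q = 0.096 m³/s = 8294 m³/d
t = 56 hours = 2.333 d
ΔV = Q × t = 8294 m³/d × 2.333 d = 19350 m³
Δh = ΔV / (S × A) = 19350 / (5.1 × 10^-6 × 3.55 × 10^8) = 10.69 m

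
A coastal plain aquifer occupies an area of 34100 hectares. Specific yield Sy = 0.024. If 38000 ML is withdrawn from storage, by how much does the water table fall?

Δh ≈ 4.64 m

A = 34100 hectares = 3.41 × 10^8 m²
ΔV = 38000 ML = 3.8 × 10^7 m³
Δh = ΔV / (Sy × A) = 3.8 × 10^7 m³ / (0.024 × 3.41 × 10^8 m²) = 4.643 m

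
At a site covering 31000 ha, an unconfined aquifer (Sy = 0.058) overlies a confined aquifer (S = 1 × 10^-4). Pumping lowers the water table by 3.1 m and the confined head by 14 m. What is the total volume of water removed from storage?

ΔV ≈ 5.62 × 10^7 m³

A = 31000 ha = 3.1 × 10^8 m²
Unconfined: ΔV_u = Sy × A × Δh_u = 0.058 × 3.1 × 10^8 × 3.1 = 5.574 × 10^7 m³
Confined: ΔV_c = S × A × Δh_c = 1 × 10^-4 × 3.1 × 10^8 × 14 = 4.34 × 10^5 m³
Total ΔV = 5.574 × 10^7 + 4.34 × 10^5 = 5.617 × 10^7 m³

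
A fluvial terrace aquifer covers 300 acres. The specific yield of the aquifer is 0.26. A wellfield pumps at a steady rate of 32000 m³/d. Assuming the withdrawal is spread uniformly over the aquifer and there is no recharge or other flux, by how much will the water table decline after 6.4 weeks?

A = 300 acres = 1.214 × 10^6 m²
t = 6.4 weeks = 44.8 d
ΔV = Q × t = 32000 m³/d × 44.8 d = 1.434 × 10^6 m³
Δh = ΔV / (Sy × A) = 1.434 × 10^6 / (0.26 × 1.214 × 10^6) = 4.542 m

Δh ≈ 4.54 m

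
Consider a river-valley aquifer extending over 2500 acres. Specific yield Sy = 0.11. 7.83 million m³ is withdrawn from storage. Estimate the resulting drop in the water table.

Δh ≈ 7.04 m

A = 2500 acres = 1.012 × 10^7 m²
ΔV = 7.83 million m³ = 7.83 × 10^6 m³
Δh = ΔV / (Sy × A) = 7.83 × 10^6 m³ / (0.11 × 1.012 × 10^7 m²) = 7.036 m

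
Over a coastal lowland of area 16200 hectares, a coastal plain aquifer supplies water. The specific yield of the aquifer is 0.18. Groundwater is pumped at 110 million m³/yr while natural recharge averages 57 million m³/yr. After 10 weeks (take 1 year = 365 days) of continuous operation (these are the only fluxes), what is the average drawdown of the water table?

A = 16200 hectares = 1.62 × 10^8 m²
Net abstraction = 110 − 57 = 53 million m³/yr
Q_net = 53 million m³/yr = 1.452 × 10^5 m³/d
t = 10 weeks = 70 d
ΔV = Q × t = 1.452 × 10^5 m³/d × 70 d = 1.016 × 10^7 m³
Δh = ΔV / (Sy × A) = 1.016 × 10^7 / (0.18 × 1.62 × 10^8) = 0.3486 m

Δh ≈ 0.349 m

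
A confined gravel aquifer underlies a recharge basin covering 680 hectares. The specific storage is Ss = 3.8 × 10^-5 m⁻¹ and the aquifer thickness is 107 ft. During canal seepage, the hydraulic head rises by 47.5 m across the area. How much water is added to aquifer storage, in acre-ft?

b = 107 ft = 32.61 m
S = Ss × b = 3.8 × 10^-5 m⁻¹ × 32.61 m = 1.239 × 10^-3
A = 680 hectares = 6.8 × 10^6 m²
ΔV = S × A × Δh = 0.001239 × 6.8 × 10^6 m² × 47.5 m = 4.003 × 10^5 m³
ΔV = 4.003 × 10^5 m³ = 324.5 acre-ft

ΔV ≈ 325 acre-ft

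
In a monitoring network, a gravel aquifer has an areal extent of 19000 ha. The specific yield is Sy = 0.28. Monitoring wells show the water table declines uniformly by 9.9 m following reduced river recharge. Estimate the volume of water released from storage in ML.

ΔV ≈ 5.27 × 10^5 ML

A = 19000 ha = 1.9 × 10^8 m²
ΔV = Sy × A × Δh = 0.28 × 1.9 × 10^8 m² × 9.9 m = 5.267 × 10^8 m³
ΔV = 5.267 × 10^8 m³ = 5.267 × 10^5 ML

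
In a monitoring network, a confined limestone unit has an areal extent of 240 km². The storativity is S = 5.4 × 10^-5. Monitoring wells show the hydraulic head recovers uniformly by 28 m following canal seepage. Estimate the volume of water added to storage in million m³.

A = 240 km² = 2.4 × 10^8 m²
ΔV = S × A × Δh = 5.4 × 10^-5 × 2.4 × 10^8 m² × 28 m = 3.629 × 10^5 m³
ΔV = 3.629 × 10^5 m³ = 0.3629 million m³

ΔV ≈ 0.363 million m³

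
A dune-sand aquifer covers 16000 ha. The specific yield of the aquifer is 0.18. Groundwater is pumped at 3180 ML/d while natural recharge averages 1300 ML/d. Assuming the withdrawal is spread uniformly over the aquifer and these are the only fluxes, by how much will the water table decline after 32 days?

A = 16000 ha = 1.6 × 10^8 m²
Net abstraction = 3180 − 1300 = 1880 ML/d
Q_net = 1880 ML/d = 1.88 × 10^6 m³/d
ΔV = Q × t = 1.88 × 10^6 m³/d × 32 d = 6.016 × 10^7 m³
Δh = ΔV / (Sy × A) = 6.016 × 10^7 / (0.18 × 1.6 × 10^8) = 2.089 m

Δh ≈ 2.09 m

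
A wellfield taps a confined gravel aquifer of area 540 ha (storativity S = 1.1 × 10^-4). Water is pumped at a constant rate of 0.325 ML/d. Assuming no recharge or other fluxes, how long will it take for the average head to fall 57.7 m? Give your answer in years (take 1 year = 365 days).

t ≈ 0.289 years

A = 540 ha = 5.4 × 10^6 m²
ΔV = S × A × Δh = 1.1 × 10^-4 × 5.4 × 10^6 × 57.7 = 34270 m³
Q = 0.325 ML/d = 325 m³/d
t = ΔV / Q = 34270 m³ / 325 m³/d = 105.5 d
t = 105.5 d ≈ 0.2889 years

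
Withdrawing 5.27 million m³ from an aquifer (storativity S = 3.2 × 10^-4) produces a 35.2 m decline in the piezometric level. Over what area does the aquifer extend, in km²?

A ≈ 468 km²

ΔV = 5.27 million m³ = 5.27 × 10^6 m³
A = ΔV / (S × Δh) = 5.27 × 10^6 / (3.2 × 10^-4 × 35.2) = 4.679 × 10^8 m²
A = 4.679 × 10^8 m² = 467.9 km²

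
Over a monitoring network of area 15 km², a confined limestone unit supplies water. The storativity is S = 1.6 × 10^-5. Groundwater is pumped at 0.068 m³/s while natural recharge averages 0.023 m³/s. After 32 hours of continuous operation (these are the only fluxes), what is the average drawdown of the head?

A = 15 km² = 1.5 × 10^7 m²
Net abstraction = 0.068 − 0.023 = 0.045 m³/s
Q_net = 0.045 m³/s = 3888 m³/d
t = 32 hours = 1.333 d
ΔV = Q × t = 3888 m³/d × 1.333 d = 5184 m³
Δh = ΔV / (S × A) = 5184 / (1.6 × 10^-5 × 1.5 × 10^7) = 21.6 m

Δh ≈ 21.6 m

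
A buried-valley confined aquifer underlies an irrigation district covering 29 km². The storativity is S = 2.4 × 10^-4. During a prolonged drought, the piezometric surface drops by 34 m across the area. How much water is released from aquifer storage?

A = 29 km² = 2.9 × 10^7 m²
ΔV = S × A × Δh = 2.4 × 10^-4 × 2.9 × 10^7 m² × 34 m = 2.366 × 10^5 m³

ΔV ≈ 2.37 × 10^5 m³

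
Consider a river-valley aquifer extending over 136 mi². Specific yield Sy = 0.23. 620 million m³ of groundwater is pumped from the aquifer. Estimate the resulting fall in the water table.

A = 136 mi² = 3.522 × 10^8 m²
ΔV = 620 million m³ = 6.2 × 10^8 m³
Δh = ΔV / (Sy × A) = 6.2 × 10^8 m³ / (0.23 × 3.522 × 10^8 m²) = 7.653 m

Δh ≈ 7.65 m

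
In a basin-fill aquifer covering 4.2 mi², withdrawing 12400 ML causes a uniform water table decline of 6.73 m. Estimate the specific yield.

Sy ≈ 0.17

A = 4.2 mi² = 1.088 × 10^7 m²
ΔV = 12400 ML = 1.24 × 10^7 m³
Sy = ΔV / (A × Δh) = 1.24 × 10^7 m³ / (1.088 × 10^7 m² × 6.73 m) = 0.1694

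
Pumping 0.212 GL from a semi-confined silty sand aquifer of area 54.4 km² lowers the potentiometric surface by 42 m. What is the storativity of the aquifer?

S ≈ 9.3 × 10^-5

A = 54.4 km² = 5.44 × 10^7 m²
ΔV = 0.212 GL = 2.12 × 10^5 m³
S = ΔV / (A × Δh) = 2.12 × 10^5 m³ / (5.44 × 10^7 m² × 42 m) = 9.279 × 10^-5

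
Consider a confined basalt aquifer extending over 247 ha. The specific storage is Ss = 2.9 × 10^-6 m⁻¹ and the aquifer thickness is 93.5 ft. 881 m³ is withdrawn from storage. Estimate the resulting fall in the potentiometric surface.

b = 93.5 ft = 28.5 m
S = Ss × b = 2.9 × 10^-6 m⁻¹ × 28.5 m = 8.265 × 10^-5
A = 247 ha = 2.47 × 10^6 m²
Δh = ΔV / (S × A) = 881 m³ / (8.265 × 10^-5 × 2.47 × 10^6 m²) = 4.316 m

Δh ≈ 4.32 m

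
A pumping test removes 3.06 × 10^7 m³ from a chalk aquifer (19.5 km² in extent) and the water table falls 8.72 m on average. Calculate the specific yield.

Sy ≈ 0.18

A = 19.5 km² = 1.95 × 10^7 m²
Sy = ΔV / (A × Δh) = 3.06 × 10^7 m³ / (1.95 × 10^7 m² × 8.72 m) = 0.18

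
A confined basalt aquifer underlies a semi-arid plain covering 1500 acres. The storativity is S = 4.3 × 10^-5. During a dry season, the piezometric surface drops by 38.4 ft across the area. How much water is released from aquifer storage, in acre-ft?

ΔV ≈ 2.48 acre-ft

A = 1500 acres = 6.07 × 10^6 m²
Δh = 38.4 ft = 11.7 m
ΔV = S × A × Δh = 4.3 × 10^-5 × 6.07 × 10^6 m² × 11.7 m = 3055 m³
ΔV = 3055 m³ = 2.477 acre-ft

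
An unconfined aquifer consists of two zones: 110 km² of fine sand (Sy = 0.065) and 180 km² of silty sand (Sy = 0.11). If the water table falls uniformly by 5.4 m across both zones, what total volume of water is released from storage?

ΔV ≈ 1.46 × 10^8 m³

A₁ = 110 km² = 1.1 × 10^8 m²; A₂ = 180 km² = 1.8 × 10^8 m²
ΔV₁ = 0.065 × 1.1 × 10^8 × 5.4 = 3.861 × 10^7 m³
ΔV₂ = 0.11 × 1.8 × 10^8 × 5.4 = 1.069 × 10^8 m³
ΔV = ΔV₁ + ΔV₂ = 1.455 × 10^8 m³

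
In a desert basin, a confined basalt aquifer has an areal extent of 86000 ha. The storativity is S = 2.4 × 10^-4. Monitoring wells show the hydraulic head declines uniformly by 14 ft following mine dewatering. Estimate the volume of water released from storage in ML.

ΔV ≈ 881 ML

A = 86000 ha = 8.6 × 10^8 m²
Δh = 14 ft = 4.267 m
ΔV = S × A × Δh = 2.4 × 10^-4 × 8.6 × 10^8 m² × 4.267 m = 8.808 × 10^5 m³
ΔV = 8.808 × 10^5 m³ = 880.8 ML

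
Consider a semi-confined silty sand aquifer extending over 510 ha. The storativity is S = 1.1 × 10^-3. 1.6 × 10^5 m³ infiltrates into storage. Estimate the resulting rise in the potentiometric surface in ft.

A = 510 ha = 5.1 × 10^6 m²
Δh = ΔV / (S × A) = 1.6 × 10^5 m³ / (0.0011 × 5.1 × 10^6 m²) = 28.52 m
Δh = 28.52 m = 93.57 ft

Δh ≈ 93.6 ft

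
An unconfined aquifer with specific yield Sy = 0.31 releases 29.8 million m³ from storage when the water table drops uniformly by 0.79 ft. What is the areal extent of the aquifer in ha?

A ≈ 39900 ha

Δh = 0.79 ft = 0.2408 m
ΔV = 29.8 million m³ = 2.98 × 10^7 m³
A = ΔV / (Sy × Δh) = 2.98 × 10^7 / (0.31 × 0.2408) = 3.992 × 10^8 m²
A = 3.992 × 10^8 m² = 39920 ha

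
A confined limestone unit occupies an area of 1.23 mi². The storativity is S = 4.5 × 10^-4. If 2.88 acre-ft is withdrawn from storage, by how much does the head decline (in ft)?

Δh ≈ 8.13 ft

A = 1.23 mi² = 3.186 × 10^6 m²
ΔV = 2.88 acre-ft = 3552 m³
Δh = ΔV / (S × A) = 3552 m³ / (4.5 × 10^-4 × 3.186 × 10^6 m²) = 2.478 m
Δh = 2.478 m = 8.13 ft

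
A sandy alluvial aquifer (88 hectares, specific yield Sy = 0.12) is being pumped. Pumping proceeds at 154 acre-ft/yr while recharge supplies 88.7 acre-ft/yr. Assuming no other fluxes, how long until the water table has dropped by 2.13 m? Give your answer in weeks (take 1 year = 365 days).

t ≈ 146 weeks

A = 88 hectares = 8.8 × 10^5 m²
ΔV = Sy × A × Δh = 0.12 × 8.8 × 10^5 × 2.13 = 2.249 × 10^5 m³
Net withdrawal = 154 − 88.7 = 65.3 acre-ft/yr = 220.7 m³/d
t = ΔV / Q = 2.249 × 10^5 m³ / 220.7 m³/d = 1019 d
t = 1019 d ≈ 145.6 weeks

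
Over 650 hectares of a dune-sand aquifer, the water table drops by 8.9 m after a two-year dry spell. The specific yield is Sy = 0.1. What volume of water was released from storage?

ΔV ≈ 5.79 × 10^6 m³

A = 650 hectares = 6.5 × 10^6 m²
ΔV = Sy × A × Δh = 0.1 × 6.5 × 10^6 m² × 8.9 m = 5.785 × 10^6 m³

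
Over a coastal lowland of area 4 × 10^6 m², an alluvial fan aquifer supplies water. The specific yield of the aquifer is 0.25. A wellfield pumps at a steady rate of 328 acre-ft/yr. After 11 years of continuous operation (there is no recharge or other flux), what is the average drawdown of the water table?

Δh ≈ 4.45 m

Q = 328 acre-ft/yr = 1108 m³/d
t = 11 years = 4015 d
ΔV = Q × t = 1108 m³/d × 4015 d = 4.45 × 10^6 m³
Δh = ΔV / (Sy × A) = 4.45 × 10^6 / (0.25 × 4 × 10^6) = 4.45 m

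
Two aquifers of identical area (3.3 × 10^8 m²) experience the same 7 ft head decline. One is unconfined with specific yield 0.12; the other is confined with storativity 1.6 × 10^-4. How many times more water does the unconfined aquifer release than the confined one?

Δh = 7 ft = 2.134 m
Unconfined: ΔV_u = Sy × A × Δh = 0.12 × 3.3 × 10^8 × 2.134 = 8.449 × 10^7 m³
Confined: ΔV_c = S × A × Δh = 1.6 × 10^-4 × 3.3 × 10^8 × 2.134 = 1.127 × 10^5 m³
Ratio = ΔV_u / ΔV_c = Sy / S = 0.12 / 1.6 × 10^-4 = 750

ΔV_u / ΔV_c ≈ 750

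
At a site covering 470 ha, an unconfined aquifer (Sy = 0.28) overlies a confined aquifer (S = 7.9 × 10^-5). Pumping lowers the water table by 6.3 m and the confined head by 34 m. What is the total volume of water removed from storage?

ΔV ≈ 8.3 × 10^6 m³

A = 470 ha = 4.7 × 10^6 m²
Unconfined: ΔV_u = Sy × A × Δh_u = 0.28 × 4.7 × 10^6 × 6.3 = 8.291 × 10^6 m³
Confined: ΔV_c = S × A × Δh_c = 7.9 × 10^-5 × 4.7 × 10^6 × 34 = 12620 m³
Total ΔV = 8.291 × 10^6 + 12620 = 8.303 × 10^6 m³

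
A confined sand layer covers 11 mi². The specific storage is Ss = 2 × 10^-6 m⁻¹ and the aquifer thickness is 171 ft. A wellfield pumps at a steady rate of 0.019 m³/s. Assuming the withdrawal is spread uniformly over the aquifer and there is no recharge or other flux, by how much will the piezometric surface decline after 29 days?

Δh ≈ 16 m

b = 171 ft = 52.12 m
S = Ss × b = 2 × 10^-6 m⁻¹ × 52.12 m = 1.042 × 10^-4
A = 11 mi² = 2.849 × 10^7 m²
Q = 0.019 m³/s = 1642 m³/d
ΔV = Q × t = 1642 m³/d × 29 d = 47610 m³
Δh = ΔV / (S × A) = 47610 / (1.042 × 10^-4 × 2.849 × 10^7) = 16.03 m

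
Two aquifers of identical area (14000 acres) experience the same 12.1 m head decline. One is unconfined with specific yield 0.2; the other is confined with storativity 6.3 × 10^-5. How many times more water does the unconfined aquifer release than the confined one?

ΔV_u / ΔV_c ≈ 3170

A = 14000 acres = 5.666 × 10^7 m²
Unconfined: ΔV_u = Sy × A × Δh = 0.2 × 5.666 × 10^7 × 12.1 = 1.371 × 10^8 m³
Confined: ΔV_c = S × A × Δh = 6.3 × 10^-5 × 5.666 × 10^7 × 12.1 = 43190 m³
Ratio = ΔV_u / ΔV_c = Sy / S = 0.2 / 6.3 × 10^-5 = 3175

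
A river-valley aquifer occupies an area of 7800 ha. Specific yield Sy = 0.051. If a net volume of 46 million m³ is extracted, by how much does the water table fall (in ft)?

Δh ≈ 37.9 ft

A = 7800 ha = 7.8 × 10^7 m²
ΔV = 46 million m³ = 4.6 × 10^7 m³
Δh = ΔV / (Sy × A) = 4.6 × 10^7 m³ / (0.051 × 7.8 × 10^7 m²) = 11.56 m
Δh = 11.56 m = 37.94 ft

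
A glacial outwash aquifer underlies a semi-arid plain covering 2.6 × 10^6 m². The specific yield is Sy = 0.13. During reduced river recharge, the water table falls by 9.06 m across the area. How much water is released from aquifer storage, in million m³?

ΔV = Sy × A × Δh = 0.13 × 2.6 × 10^6 m² × 9.06 m = 3.062 × 10^6 m³
ΔV = 3.062 × 10^6 m³ = 3.062 million m³

ΔV ≈ 3.06 million m³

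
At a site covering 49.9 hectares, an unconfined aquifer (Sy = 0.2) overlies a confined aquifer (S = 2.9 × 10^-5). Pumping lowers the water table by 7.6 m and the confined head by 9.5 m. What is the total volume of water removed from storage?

ΔV ≈ 7.59 × 10^5 m³

A = 49.9 hectares = 4.99 × 10^5 m²
Unconfined: ΔV_u = Sy × A × Δh_u = 0.2 × 4.99 × 10^5 × 7.6 = 7.585 × 10^5 m³
Confined: ΔV_c = S × A × Δh_c = 2.9 × 10^-5 × 4.99 × 10^5 × 9.5 = 137.5 m³
Total ΔV = 7.585 × 10^5 + 137.5 = 7.586 × 10^5 m³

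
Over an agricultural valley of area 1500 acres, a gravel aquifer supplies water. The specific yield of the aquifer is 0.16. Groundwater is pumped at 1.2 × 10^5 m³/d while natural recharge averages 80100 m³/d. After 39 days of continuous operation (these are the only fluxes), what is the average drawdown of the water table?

Δh ≈ 1.6 m

A = 1500 acres = 6.07 × 10^6 m²
Net abstraction = 1.2 × 10^5 − 80100 = 39900 m³/d
ΔV = Q × t = 39900 m³/d × 39 d = 1.556 × 10^6 m³
Δh = ΔV / (Sy × A) = 1.556 × 10^6 / (0.16 × 6.07 × 10^6) = 1.602 m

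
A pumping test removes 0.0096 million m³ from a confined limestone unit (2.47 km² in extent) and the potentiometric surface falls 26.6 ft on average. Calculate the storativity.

S ≈ 4.8 × 10^-4

A = 2.47 km² = 2.47 × 10^6 m²
Δh = 26.6 ft = 8.108 m
ΔV = 0.0096 million m³ = 9600 m³
S = ΔV / (A × Δh) = 9600 m³ / (2.47 × 10^6 m² × 8.108 m) = 4.794 × 10^-4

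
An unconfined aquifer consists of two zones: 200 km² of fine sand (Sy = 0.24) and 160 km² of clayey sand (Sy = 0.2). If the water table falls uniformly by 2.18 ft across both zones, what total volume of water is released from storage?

ΔV ≈ 5.32 × 10^7 m³

A₁ = 200 km² = 2 × 10^8 m²; A₂ = 160 km² = 1.6 × 10^8 m²
Δh = 2.18 ft = 0.6645 m
ΔV₁ = 0.24 × 2 × 10^8 × 0.6645 = 3.189 × 10^7 m³
ΔV₂ = 0.2 × 1.6 × 10^8 × 0.6645 = 2.126 × 10^7 m³
ΔV = ΔV₁ + ΔV₂ = 5.316 × 10^7 m³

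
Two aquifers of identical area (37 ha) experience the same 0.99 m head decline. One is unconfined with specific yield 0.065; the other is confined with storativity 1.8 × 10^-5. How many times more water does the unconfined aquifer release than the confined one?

A = 37 ha = 3.7 × 10^5 m²
Unconfined: ΔV_u = Sy × A × Δh = 0.065 × 3.7 × 10^5 × 0.99 = 23810 m³
Confined: ΔV_c = S × A × Δh = 1.8 × 10^-5 × 3.7 × 10^5 × 0.99 = 6.593 m³
Ratio = ΔV_u / ΔV_c = Sy / S = 0.065 / 1.8 × 10^-5 = 3611

ΔV_u / ΔV_c ≈ 3610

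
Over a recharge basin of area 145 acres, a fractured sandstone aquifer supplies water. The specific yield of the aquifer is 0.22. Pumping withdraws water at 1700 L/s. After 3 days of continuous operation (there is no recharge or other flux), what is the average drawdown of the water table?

A = 145 acres = 5.868 × 10^5 m²
Q = 1700 L/s = 1.469 × 10^5 m³/d
ΔV = Q × t = 1.469 × 10^5 m³/d × 3 d = 4.406 × 10^5 m³
Δh = ΔV / (Sy × A) = 4.406 × 10^5 / (0.22 × 5.868 × 10^5) = 3.413 m

Δh ≈ 3.41 m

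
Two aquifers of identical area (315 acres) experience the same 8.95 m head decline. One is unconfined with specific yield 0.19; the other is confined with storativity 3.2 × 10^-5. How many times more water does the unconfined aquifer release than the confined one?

ΔV_u / ΔV_c ≈ 5940

A = 315 acres = 1.275 × 10^6 m²
Unconfined: ΔV_u = Sy × A × Δh = 0.19 × 1.275 × 10^6 × 8.95 = 2.168 × 10^6 m³
Confined: ΔV_c = S × A × Δh = 3.2 × 10^-5 × 1.275 × 10^6 × 8.95 = 365.1 m³
Ratio = ΔV_u / ΔV_c = Sy / S = 0.19 / 3.2 × 10^-5 = 5938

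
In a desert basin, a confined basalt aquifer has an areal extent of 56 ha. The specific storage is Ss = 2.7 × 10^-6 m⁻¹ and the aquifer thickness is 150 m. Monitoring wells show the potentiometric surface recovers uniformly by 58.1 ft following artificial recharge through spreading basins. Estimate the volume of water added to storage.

ΔV ≈ 4020 m³

S = Ss × b = 2.7 × 10^-6 m⁻¹ × 150 m = 4.05 × 10^-4
A = 56 ha = 5.6 × 10^5 m²
Δh = 58.1 ft = 17.71 m
ΔV = S × A × Δh = 4.05 × 10^-4 × 5.6 × 10^5 m² × 17.71 m = 4016 m³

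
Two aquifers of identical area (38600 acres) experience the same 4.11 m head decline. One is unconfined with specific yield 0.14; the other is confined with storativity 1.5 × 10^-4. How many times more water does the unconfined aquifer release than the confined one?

ΔV_u / ΔV_c ≈ 933

A = 38600 acres = 1.562 × 10^8 m²
Unconfined: ΔV_u = Sy × A × Δh = 0.14 × 1.562 × 10^8 × 4.11 = 8.988 × 10^7 m³
Confined: ΔV_c = S × A × Δh = 1.5 × 10^-4 × 1.562 × 10^8 × 4.11 = 96300 m³
Ratio = ΔV_u / ΔV_c = Sy / S = 0.14 / 1.5 × 10^-4 = 933.3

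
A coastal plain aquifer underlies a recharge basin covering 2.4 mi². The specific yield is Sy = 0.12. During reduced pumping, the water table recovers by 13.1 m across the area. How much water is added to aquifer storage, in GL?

ΔV ≈ 9.77 GL

A = 2.4 mi² = 6.216 × 10^6 m²
ΔV = Sy × A × Δh = 0.12 × 6.216 × 10^6 m² × 13.1 m = 9.772 × 10^6 m³
ΔV = 9.772 × 10^6 m³ = 9.772 GL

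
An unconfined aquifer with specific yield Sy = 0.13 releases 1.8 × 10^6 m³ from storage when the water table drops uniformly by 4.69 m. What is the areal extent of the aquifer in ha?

A = ΔV / (Sy × Δh) = 1.8 × 10^6 / (0.13 × 4.69) = 2.952 × 10^6 m²
A = 2.952 × 10^6 m² = 295.2 ha

A ≈ 295 ha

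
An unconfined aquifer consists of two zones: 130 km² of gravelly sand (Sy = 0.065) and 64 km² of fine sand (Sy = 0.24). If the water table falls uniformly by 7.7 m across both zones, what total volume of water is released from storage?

ΔV ≈ 1.83 × 10^8 m³

A₁ = 130 km² = 1.3 × 10^8 m²; A₂ = 64 km² = 6.4 × 10^7 m²
ΔV₁ = 0.065 × 1.3 × 10^8 × 7.7 = 6.506 × 10^7 m³
ΔV₂ = 0.24 × 6.4 × 10^7 × 7.7 = 1.183 × 10^8 m³
ΔV = ΔV₁ + ΔV₂ = 1.833 × 10^8 m³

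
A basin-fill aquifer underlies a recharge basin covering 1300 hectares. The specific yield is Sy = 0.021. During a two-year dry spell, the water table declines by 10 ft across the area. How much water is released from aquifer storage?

ΔV ≈ 8.32 × 10^5 m³

A = 1300 hectares = 1.3 × 10^7 m²
Δh = 10 ft = 3.048 m
ΔV = Sy × A × Δh = 0.021 × 1.3 × 10^7 m² × 3.048 m = 8.321 × 10^5 m³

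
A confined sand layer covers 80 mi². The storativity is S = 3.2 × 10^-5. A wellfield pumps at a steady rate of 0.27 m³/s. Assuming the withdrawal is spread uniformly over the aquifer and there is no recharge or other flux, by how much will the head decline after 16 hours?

A = 80 mi² = 2.072 × 10^8 m²
Q = 0.27 m³/s = 23330 m³/d
t = 16 hours = 0.6667 d
ΔV = Q × t = 23330 m³/d × 0.6667 d = 15550 m³
Δh = ΔV / (S × A) = 15550 / (3.2 × 10^-5 × 2.072 × 10^8) = 2.346 m

Δh ≈ 2.35 m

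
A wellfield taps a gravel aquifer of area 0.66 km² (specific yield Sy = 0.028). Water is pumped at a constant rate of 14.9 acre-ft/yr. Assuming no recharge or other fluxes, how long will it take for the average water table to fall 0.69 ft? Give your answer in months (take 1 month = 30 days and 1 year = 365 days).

t ≈ 2.57 months

A = 0.66 km² = 6.6 × 10^5 m²
Δh = 0.69 ft = 0.2103 m
ΔV = Sy × A × Δh = 0.028 × 6.6 × 10^5 × 0.2103 = 3887 m³
Q = 14.9 acre-ft/yr = 50.35 m³/d
t = ΔV / Q = 3887 m³ / 50.35 m³/d = 77.19 d
t = 77.19 d ≈ 2.573 months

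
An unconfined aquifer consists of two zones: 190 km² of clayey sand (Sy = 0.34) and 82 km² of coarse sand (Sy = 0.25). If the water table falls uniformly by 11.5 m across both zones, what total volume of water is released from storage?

ΔV ≈ 9.79 × 10^8 m³

A₁ = 190 km² = 1.9 × 10^8 m²; A₂ = 82 km² = 8.2 × 10^7 m²
ΔV₁ = 0.34 × 1.9 × 10^8 × 11.5 = 7.429 × 10^8 m³
ΔV₂ = 0.25 × 8.2 × 10^7 × 11.5 = 2.357 × 10^8 m³
ΔV = ΔV₁ + ΔV₂ = 9.787 × 10^8 m³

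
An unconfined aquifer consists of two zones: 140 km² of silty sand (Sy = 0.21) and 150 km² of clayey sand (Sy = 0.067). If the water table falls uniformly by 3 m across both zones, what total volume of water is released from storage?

A₁ = 140 km² = 1.4 × 10^8 m²; A₂ = 150 km² = 1.5 × 10^8 m²
ΔV₁ = 0.21 × 1.4 × 10^8 × 3 = 8.82 × 10^7 m³
ΔV₂ = 0.067 × 1.5 × 10^8 × 3 = 3.015 × 10^7 m³
ΔV = ΔV₁ + ΔV₂ = 1.183 × 10^8 m³

ΔV ≈ 1.18 × 10^8 m³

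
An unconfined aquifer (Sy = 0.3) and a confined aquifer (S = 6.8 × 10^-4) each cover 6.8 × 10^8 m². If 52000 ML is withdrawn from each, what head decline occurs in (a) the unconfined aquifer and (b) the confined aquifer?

Δh_u ≈ 0.255 m; Δh_c ≈ 112 m

ΔV = 52000 ML = 5.2 × 10^7 m³
Unconfined: Δh_u = ΔV/(Sy·A) = 5.2 × 10^7/(0.3 × 6.8 × 10^8) = 0.2549 m
Confined: Δh_c = ΔV/(S·A) = 5.2 × 10^7/(6.8 × 10^-4 × 6.8 × 10^8) = 112.5 m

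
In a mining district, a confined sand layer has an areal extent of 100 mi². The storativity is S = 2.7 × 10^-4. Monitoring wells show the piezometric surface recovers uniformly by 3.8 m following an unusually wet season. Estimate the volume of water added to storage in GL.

ΔV ≈ 0.266 GL

A = 100 mi² = 2.59 × 10^8 m²
ΔV = S × A × Δh = 2.7 × 10^-4 × 2.59 × 10^8 m² × 3.8 m = 2.657 × 10^5 m³
ΔV = 2.657 × 10^5 m³ = 0.2657 GL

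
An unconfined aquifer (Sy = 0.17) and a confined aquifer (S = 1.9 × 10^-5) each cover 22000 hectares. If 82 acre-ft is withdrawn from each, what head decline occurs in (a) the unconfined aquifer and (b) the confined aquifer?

A = 22000 hectares = 2.2 × 10^8 m²
ΔV = 82 acre-ft = 1.011 × 10^5 m³
Unconfined: Δh_u = ΔV/(Sy·A) = 1.011 × 10^5/(0.17 × 2.2 × 10^8) = 0.002704 m
Confined: Δh_c = ΔV/(S·A) = 1.011 × 10^5/(1.9 × 10^-5 × 2.2 × 10^8) = 24.2 m

Δh_u ≈ 0.0027 m; Δh_c ≈ 24.2 m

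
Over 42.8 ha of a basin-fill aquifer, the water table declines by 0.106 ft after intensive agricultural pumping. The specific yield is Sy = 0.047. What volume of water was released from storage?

A = 42.8 ha = 4.28 × 10^5 m²
Δh = 0.106 ft = 0.03231 m
ΔV = Sy × A × Δh = 0.047 × 4.28 × 10^5 m² × 0.03231 m = 649.9 m³

ΔV ≈ 650 m³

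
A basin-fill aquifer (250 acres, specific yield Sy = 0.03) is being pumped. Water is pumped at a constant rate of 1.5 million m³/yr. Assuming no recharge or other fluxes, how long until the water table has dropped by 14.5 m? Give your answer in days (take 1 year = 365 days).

A = 250 acres = 1.012 × 10^6 m²
ΔV = Sy × A × Δh = 0.03 × 1.012 × 10^6 × 14.5 = 4.401 × 10^5 m³
Q = 1.5 million m³/yr = 4110 m³/d
t = ΔV / Q = 4.401 × 10^5 m³ / 4110 m³/d = 107.1 d

t ≈ 107 days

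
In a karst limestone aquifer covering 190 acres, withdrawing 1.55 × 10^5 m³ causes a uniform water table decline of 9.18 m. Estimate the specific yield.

A = 190 acres = 7.689 × 10^5 m²
Sy = ΔV / (A × Δh) = 1.55 × 10^5 m³ / (7.689 × 10^5 m² × 9.18 m) = 0.02196

Sy ≈ 0.022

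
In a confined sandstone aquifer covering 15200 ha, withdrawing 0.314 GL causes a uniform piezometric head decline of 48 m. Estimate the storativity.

A = 15200 ha = 1.52 × 10^8 m²
ΔV = 0.314 GL = 3.14 × 10^5 m³
S = ΔV / (A × Δh) = 3.14 × 10^5 m³ / (1.52 × 10^8 m² × 48 m) = 4.304 × 10^-5

S ≈ 4.3 × 10^-5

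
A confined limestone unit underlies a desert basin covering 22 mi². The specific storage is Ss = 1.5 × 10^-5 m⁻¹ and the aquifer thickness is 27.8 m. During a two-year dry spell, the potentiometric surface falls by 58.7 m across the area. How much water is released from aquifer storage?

S = Ss × b = 1.5 × 10^-5 m⁻¹ × 27.8 m = 4.17 × 10^-4
A = 22 mi² = 5.698 × 10^7 m²
ΔV = S × A × Δh = 4.17 × 10^-4 × 5.698 × 10^7 m² × 58.7 m = 1.395 × 10^6 m³

ΔV ≈ 1.39 × 10^6 m³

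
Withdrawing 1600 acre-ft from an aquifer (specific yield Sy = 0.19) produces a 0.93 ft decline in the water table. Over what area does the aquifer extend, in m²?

A ≈ 3.66 × 10^7 m²

Δh = 0.93 ft = 0.2835 m
ΔV = 1600 acre-ft = 1.974 × 10^6 m³
A = ΔV / (Sy × Δh) = 1.974 × 10^6 / (0.19 × 0.2835) = 3.664 × 10^7 m²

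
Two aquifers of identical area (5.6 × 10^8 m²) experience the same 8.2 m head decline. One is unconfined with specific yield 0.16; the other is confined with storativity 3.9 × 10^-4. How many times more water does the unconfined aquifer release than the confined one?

ΔV_u / ΔV_c ≈ 410

Unconfined: ΔV_u = Sy × A × Δh = 0.16 × 5.6 × 10^8 × 8.2 = 7.347 × 10^8 m³
Confined: ΔV_c = S × A × Δh = 3.9 × 10^-4 × 5.6 × 10^8 × 8.2 = 1.791 × 10^6 m³
Ratio = ΔV_u / ΔV_c = Sy / S = 0.16 / 3.9 × 10^-4 = 410.3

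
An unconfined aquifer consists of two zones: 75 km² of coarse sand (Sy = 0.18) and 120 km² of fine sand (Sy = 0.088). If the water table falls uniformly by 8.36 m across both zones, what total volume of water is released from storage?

A₁ = 75 km² = 7.5 × 10^7 m²; A₂ = 120 km² = 1.2 × 10^8 m²
ΔV₁ = 0.18 × 7.5 × 10^7 × 8.36 = 1.129 × 10^8 m³
ΔV₂ = 0.088 × 1.2 × 10^8 × 8.36 = 8.828 × 10^7 m³
ΔV = ΔV₁ + ΔV₂ = 2.011 × 10^8 m³

ΔV ≈ 2.01 × 10^8 m³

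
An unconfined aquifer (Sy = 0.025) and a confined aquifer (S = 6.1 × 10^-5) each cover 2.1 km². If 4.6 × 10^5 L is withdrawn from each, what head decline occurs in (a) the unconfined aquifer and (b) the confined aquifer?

Δh_u ≈ 0.00876 m; Δh_c ≈ 3.59 m

A = 2.1 km² = 2.1 × 10^6 m²
ΔV = 4.6 × 10^5 L = 460 m³
Unconfined: Δh_u = ΔV/(Sy·A) = 460/(0.025 × 2.1 × 10^6) = 0.008762 m
Confined: Δh_c = ΔV/(S·A) = 460/(6.1 × 10^-5 × 2.1 × 10^6) = 3.591 m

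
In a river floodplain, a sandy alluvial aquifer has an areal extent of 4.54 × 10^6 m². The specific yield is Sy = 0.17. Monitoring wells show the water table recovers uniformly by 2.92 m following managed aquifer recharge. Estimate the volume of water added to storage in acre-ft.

ΔV ≈ 1830 acre-ft

ΔV = Sy × A × Δh = 0.17 × 4.54 × 10^6 m² × 2.92 m = 2.254 × 10^6 m³
ΔV = 2.254 × 10^6 m³ = 1827 acre-ft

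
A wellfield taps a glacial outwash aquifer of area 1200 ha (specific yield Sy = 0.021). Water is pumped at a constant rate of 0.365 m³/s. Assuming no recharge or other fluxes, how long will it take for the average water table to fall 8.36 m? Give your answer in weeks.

t ≈ 9.54 weeks

A = 1200 ha = 1.2 × 10^7 m²
ΔV = Sy × A × Δh = 0.021 × 1.2 × 10^7 × 8.36 = 2.107 × 10^6 m³
Q = 0.365 m³/s = 31540 m³/d
t = ΔV / Q = 2.107 × 10^6 m³ / 31540 m³/d = 66.8 d
t = 66.8 d ≈ 9.543 weeks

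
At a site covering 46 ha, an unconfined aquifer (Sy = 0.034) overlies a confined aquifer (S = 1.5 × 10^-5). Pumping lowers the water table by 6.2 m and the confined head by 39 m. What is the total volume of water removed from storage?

ΔV ≈ 97200 m³

A = 46 ha = 4.6 × 10^5 m²
Unconfined: ΔV_u = Sy × A × Δh_u = 0.034 × 4.6 × 10^5 × 6.2 = 96970 m³
Confined: ΔV_c = S × A × Δh_c = 1.5 × 10^-5 × 4.6 × 10^5 × 39 = 269.1 m³
Total ΔV = 96970 + 269.1 = 97240 m³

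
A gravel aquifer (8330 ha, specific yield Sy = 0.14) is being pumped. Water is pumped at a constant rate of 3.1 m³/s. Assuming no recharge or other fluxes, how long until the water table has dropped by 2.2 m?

A = 8330 ha = 8.33 × 10^7 m²
ΔV = Sy × A × Δh = 0.14 × 8.33 × 10^7 × 2.2 = 2.566 × 10^7 m³
Q = 3.1 m³/s = 2.678 × 10^5 m³/d
t = ΔV / Q = 2.566 × 10^7 m³ / 2.678 × 10^5 m³/d = 95.79 d

t ≈ 95.8 days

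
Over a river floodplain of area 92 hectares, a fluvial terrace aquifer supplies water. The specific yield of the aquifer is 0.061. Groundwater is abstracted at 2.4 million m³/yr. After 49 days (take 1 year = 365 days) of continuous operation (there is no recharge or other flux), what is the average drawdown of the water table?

Δh ≈ 5.74 m

A = 92 hectares = 9.2 × 10^5 m²
Q = 2.4 million m³/yr = 6575 m³/d
ΔV = Q × t = 6575 m³/d × 49 d = 3.222 × 10^5 m³
Δh = ΔV / (Sy × A) = 3.222 × 10^5 / (0.061 × 9.2 × 10^5) = 5.741 m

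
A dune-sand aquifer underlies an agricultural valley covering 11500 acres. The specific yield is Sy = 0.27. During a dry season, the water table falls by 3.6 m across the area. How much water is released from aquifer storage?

A = 11500 acres = 4.654 × 10^7 m²
ΔV = Sy × A × Δh = 0.27 × 4.654 × 10^7 m² × 3.6 m = 4.524 × 10^7 m³

ΔV ≈ 4.52 × 10^7 m³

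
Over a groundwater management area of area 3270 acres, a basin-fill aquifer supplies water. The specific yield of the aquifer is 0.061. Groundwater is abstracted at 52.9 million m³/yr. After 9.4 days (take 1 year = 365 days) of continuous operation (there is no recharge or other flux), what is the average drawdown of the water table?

Δh ≈ 1.69 m

A = 3270 acres = 1.323 × 10^7 m²
Q = 52.9 million m³/yr = 1.449 × 10^5 m³/d
ΔV = Q × t = 1.449 × 10^5 m³/d × 9.4 d = 1.362 × 10^6 m³
Δh = ΔV / (Sy × A) = 1.362 × 10^6 / (0.061 × 1.323 × 10^7) = 1.688 m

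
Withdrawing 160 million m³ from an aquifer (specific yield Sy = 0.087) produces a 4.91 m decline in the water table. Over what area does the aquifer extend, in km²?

ΔV = 160 million m³ = 1.6 × 10^8 m³
A = ΔV / (Sy × Δh) = 1.6 × 10^8 / (0.087 × 4.91) = 3.746 × 10^8 m²
A = 3.746 × 10^8 m² = 374.6 km²

A ≈ 375 km²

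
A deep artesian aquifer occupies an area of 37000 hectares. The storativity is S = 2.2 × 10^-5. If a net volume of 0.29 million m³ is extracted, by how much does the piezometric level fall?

A = 37000 hectares = 3.7 × 10^8 m²
ΔV = 0.29 million m³ = 2.9 × 10^5 m³
Δh = ΔV / (S × A) = 2.9 × 10^5 m³ / (2.2 × 10^-5 × 3.7 × 10^8 m²) = 35.63 m

Δh ≈ 35.6 m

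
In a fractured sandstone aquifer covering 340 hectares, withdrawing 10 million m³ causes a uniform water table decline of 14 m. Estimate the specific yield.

Sy ≈ 0.21

A = 340 hectares = 3.4 × 10^6 m²
ΔV = 10 million m³ = 1 × 10^7 m³
Sy = ΔV / (A × Δh) = 1 × 10^7 m³ / (3.4 × 10^6 m² × 14 m) = 0.2101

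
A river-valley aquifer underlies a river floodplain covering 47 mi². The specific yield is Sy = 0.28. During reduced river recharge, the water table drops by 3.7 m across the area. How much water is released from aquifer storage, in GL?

A = 47 mi² = 1.217 × 10^8 m²
ΔV = Sy × A × Δh = 0.28 × 1.217 × 10^8 m² × 3.7 m = 1.261 × 10^8 m³
ΔV = 1.261 × 10^8 m³ = 126.1 GL

ΔV ≈ 126 GL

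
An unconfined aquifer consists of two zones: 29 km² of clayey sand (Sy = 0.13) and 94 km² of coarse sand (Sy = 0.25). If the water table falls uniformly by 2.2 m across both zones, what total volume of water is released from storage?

ΔV ≈ 6 × 10^7 m³

A₁ = 29 km² = 2.9 × 10^7 m²; A₂ = 94 km² = 9.4 × 10^7 m²
ΔV₁ = 0.13 × 2.9 × 10^7 × 2.2 = 8.294 × 10^6 m³
ΔV₂ = 0.25 × 9.4 × 10^7 × 2.2 = 5.17 × 10^7 m³
ΔV = ΔV₁ + ΔV₂ = 5.999 × 10^7 m³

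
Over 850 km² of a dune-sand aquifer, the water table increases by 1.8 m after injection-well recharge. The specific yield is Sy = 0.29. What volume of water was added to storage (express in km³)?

ΔV ≈ 0.444 km³

A = 850 km² = 8.5 × 10^8 m²
ΔV = Sy × A × Δh = 0.29 × 8.5 × 10^8 m² × 1.8 m = 4.437 × 10^8 m³
ΔV = 4.437 × 10^8 m³ = 0.4437 km³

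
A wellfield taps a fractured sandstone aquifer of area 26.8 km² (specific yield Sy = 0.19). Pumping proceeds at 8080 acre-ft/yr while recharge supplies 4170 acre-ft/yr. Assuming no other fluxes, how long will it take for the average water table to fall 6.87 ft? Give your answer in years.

A = 26.8 km² = 2.68 × 10^7 m²
Δh = 6.87 ft = 2.094 m
ΔV = Sy × A × Δh = 0.19 × 2.68 × 10^7 × 2.094 = 1.066 × 10^7 m³
Net withdrawal = 8080 − 4170 = 3910 acre-ft/yr = 13210 m³/d
t = ΔV / Q = 1.066 × 10^7 m³ / 13210 m³/d = 806.9 d
t = 806.9 d ≈ 2.211 years

t ≈ 2.21 years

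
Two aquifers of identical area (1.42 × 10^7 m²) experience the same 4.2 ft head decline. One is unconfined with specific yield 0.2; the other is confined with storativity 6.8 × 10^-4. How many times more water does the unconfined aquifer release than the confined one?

ΔV_u / ΔV_c ≈ 294

Δh = 4.2 ft = 1.28 m
Unconfined: ΔV_u = Sy × A × Δh = 0.2 × 1.42 × 10^7 × 1.28 = 3.636 × 10^6 m³
Confined: ΔV_c = S × A × Δh = 6.8 × 10^-4 × 1.42 × 10^7 × 1.28 = 12360 m³
Ratio = ΔV_u / ΔV_c = Sy / S = 0.2 / 6.8 × 10^-4 = 294.1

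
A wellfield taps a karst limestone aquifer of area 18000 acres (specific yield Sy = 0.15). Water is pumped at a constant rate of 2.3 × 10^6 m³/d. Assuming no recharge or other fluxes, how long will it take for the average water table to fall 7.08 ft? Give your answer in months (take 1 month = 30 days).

A = 18000 acres = 7.284 × 10^7 m²
Δh = 7.08 ft = 2.158 m
ΔV = Sy × A × Δh = 0.15 × 7.284 × 10^7 × 2.158 = 2.358 × 10^7 m³
t = ΔV / Q = 2.358 × 10^7 m³ / 2.3 × 10^6 m³/d = 10.25 d
t = 10.25 d ≈ 0.3417 months

t ≈ 0.342 months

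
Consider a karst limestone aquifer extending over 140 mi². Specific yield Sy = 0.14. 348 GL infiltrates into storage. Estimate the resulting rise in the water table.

A = 140 mi² = 3.626 × 10^8 m²
ΔV = 348 GL = 3.48 × 10^8 m³
Δh = ΔV / (Sy × A) = 3.48 × 10^8 m³ / (0.14 × 3.626 × 10^8 m²) = 6.855 m

Δh ≈ 6.86 m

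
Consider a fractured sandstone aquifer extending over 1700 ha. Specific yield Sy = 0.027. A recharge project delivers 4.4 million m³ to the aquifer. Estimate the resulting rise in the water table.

A = 1700 ha = 1.7 × 10^7 m²
ΔV = 4.4 million m³ = 4.4 × 10^6 m³
Δh = ΔV / (Sy × A) = 4.4 × 10^6 m³ / (0.027 × 1.7 × 10^7 m²) = 9.586 m

Δh ≈ 9.59 m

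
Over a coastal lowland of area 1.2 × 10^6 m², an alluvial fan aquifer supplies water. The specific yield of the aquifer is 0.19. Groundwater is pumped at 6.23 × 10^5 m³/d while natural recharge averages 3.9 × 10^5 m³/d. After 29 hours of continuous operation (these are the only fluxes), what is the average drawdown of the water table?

Net abstraction = 6.23 × 10^5 − 3.9 × 10^5 = 2.33 × 10^5 m³/d
t = 29 hours = 1.208 d
ΔV = Q × t = 2.33 × 10^5 m³/d × 1.208 d = 2.815 × 10^5 m³
Δh = ΔV / (Sy × A) = 2.815 × 10^5 / (0.19 × 1.2 × 10^6) = 1.235 m

Δh ≈ 1.23 m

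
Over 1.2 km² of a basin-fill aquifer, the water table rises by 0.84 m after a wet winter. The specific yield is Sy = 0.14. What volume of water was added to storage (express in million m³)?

ΔV ≈ 0.141 million m³

A = 1.2 km² = 1.2 × 10^6 m²
ΔV = Sy × A × Δh = 0.14 × 1.2 × 10^6 m² × 0.84 m = 1.411 × 10^5 m³
ΔV = 1.411 × 10^5 m³ = 0.1411 million m³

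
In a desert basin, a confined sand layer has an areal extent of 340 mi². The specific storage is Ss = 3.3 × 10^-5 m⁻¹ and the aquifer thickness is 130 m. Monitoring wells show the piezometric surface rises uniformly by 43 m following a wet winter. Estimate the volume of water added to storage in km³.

ΔV ≈ 0.162 km³

S = Ss × b = 3.3 × 10^-5 m⁻¹ × 130 m = 4.29 × 10^-3
A = 340 mi² = 8.806 × 10^8 m²
ΔV = S × A × Δh = 0.00429 × 8.806 × 10^8 m² × 43 m = 1.624 × 10^8 m³
ΔV = 1.624 × 10^8 m³ = 0.1624 km³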